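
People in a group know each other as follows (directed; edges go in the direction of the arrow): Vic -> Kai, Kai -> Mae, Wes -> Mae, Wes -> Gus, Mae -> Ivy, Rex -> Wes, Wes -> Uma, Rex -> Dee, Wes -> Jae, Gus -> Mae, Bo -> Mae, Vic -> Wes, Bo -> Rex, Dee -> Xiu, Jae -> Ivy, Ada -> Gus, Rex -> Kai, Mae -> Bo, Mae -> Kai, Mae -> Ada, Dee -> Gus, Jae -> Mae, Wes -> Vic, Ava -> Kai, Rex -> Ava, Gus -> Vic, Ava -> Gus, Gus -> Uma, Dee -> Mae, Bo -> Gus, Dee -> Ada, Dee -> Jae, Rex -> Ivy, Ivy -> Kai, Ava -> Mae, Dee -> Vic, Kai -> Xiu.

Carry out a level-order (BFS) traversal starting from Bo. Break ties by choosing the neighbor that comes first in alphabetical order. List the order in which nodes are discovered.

Bo, Gus, Mae, Rex, Uma, Vic, Ada, Ivy, Kai, Ava, Dee, Wes, Xiu, Jae

Visit Bo; enqueue Gus, Mae, Rex → queue [Gus, Mae, Rex]
Visit Gus; enqueue Uma, Vic → queue [Mae, Rex, Uma, Vic]
Visit Mae; enqueue Ada, Ivy, Kai → queue [Rex, Uma, Vic, Ada, Ivy, Kai]
Visit Rex; enqueue Ava, Dee, Wes → queue [Uma, Vic, Ada, Ivy, Kai, Ava, Dee, Wes]
Visit Uma → queue [Vic, Ada, Ivy, Kai, Ava, Dee, Wes]
Visit Vic → queue [Ada, Ivy, Kai, Ava, Dee, Wes]
Visit Ada → queue [Ivy, Kai, Ava, Dee, Wes]
Visit Ivy → queue [Kai, Ava, Dee, Wes]
Visit Kai; enqueue Xiu → queue [Ava, Dee, Wes, Xiu]
Visit Ava → queue [Dee, Wes, Xiu]
Visit Dee; enqueue Jae → queue [Wes, Xiu, Jae]
Visit Wes → queue [Xiu, Jae]
Visit Xiu → queue [Jae]
Visit Jae → queue []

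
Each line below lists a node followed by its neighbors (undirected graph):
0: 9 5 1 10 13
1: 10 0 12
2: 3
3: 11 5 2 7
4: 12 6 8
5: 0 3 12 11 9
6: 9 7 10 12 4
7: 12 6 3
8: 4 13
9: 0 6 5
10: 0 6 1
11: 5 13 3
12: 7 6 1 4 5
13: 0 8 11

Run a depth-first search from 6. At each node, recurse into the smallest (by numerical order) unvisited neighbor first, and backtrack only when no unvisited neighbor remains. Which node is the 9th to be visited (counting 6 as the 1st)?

5

Visit 6
6 → 4
4 → 8
8 → 13
13 → 0
0 → 1
1 → 10
1 → 12
12 → 5
5 → 3
3 → 2
3 → 7
3 → 11
5 → 9

Visit order: 6, 4, 8, 13, 0, 1, 10, 12, 5, 3, 2, 7, 11, 9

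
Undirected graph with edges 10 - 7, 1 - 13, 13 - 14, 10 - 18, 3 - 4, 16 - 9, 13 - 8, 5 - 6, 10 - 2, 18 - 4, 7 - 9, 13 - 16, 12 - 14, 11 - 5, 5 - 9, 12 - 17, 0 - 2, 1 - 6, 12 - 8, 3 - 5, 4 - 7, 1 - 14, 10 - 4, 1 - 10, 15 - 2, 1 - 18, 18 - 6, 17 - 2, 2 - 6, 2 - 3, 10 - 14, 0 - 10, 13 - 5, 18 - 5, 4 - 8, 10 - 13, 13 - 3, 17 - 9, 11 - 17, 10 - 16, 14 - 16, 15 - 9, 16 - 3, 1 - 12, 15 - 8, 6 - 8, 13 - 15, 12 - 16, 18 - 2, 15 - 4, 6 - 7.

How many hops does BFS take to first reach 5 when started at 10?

Level 0: 10
Level 1: 0, 1, 2, 4, 7, 13, 14, 16, 18
Level 2: 3, 5, 6, 8, 9, 12, 15, 17
Level 3: 11
5 first appears at level 2.

2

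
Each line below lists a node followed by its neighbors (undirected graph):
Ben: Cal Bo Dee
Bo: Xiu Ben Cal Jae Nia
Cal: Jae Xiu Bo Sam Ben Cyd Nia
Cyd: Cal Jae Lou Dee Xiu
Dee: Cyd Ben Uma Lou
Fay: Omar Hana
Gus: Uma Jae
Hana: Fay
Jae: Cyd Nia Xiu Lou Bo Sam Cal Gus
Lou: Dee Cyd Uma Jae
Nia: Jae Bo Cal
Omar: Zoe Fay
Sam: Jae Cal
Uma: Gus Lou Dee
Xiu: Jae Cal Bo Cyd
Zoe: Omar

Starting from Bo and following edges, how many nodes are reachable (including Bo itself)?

12

BFS from Bo visits: Bo, Xiu, Ben, Cal, Jae, Nia, Cyd, Dee, Sam, Lou, Gus, Uma
Reachable nodes: 12 of 16 total.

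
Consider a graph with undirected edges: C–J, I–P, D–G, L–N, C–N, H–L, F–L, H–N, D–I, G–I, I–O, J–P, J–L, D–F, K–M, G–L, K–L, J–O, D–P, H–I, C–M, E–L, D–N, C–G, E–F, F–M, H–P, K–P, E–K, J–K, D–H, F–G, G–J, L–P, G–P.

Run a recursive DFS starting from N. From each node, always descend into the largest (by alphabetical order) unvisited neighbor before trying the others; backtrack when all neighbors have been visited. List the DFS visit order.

N → L → P → K → M → F → G → J → O → I → H → D → C → E

Visit N
N → L
L → P
P → K
K → M
M → F
F → G
G → J
J → O
O → I
I → H
H → D
J → C
F → E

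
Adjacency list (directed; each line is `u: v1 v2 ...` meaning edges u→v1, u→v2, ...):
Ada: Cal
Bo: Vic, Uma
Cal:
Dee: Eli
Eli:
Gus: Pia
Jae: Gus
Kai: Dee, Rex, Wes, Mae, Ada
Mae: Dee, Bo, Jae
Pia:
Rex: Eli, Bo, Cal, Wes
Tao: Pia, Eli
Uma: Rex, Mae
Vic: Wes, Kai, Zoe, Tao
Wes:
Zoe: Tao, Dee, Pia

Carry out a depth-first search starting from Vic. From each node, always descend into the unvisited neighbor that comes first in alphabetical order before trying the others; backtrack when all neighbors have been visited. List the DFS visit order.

Vic Kai Ada Cal Dee Eli Mae Bo Uma Rex Wes Jae Gus Pia Tao Zoe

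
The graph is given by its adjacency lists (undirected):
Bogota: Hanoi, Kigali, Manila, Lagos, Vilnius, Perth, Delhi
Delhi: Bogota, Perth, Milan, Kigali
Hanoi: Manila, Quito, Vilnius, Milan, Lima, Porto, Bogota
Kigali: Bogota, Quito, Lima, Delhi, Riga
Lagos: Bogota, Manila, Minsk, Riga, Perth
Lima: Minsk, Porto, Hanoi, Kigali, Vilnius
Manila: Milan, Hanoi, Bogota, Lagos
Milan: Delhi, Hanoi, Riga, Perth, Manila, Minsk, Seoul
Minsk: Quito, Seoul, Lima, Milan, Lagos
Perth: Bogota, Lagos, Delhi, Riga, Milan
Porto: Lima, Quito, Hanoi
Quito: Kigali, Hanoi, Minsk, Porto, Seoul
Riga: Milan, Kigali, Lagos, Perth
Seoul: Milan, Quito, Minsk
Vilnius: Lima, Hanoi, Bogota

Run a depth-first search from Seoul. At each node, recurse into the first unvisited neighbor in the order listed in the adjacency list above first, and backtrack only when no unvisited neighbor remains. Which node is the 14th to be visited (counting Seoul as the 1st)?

Riga

Visit Seoul
Seoul → Milan
Milan → Delhi
Delhi → Bogota
Bogota → Hanoi
Hanoi → Manila
Manila → Lagos
Lagos → Minsk
Minsk → Quito
Quito → Kigali
Kigali → Lima
Lima → Porto
Lima → Vilnius
Kigali → Riga
Riga → Perth

Visit order: Seoul, Milan, Delhi, Bogota, Hanoi, Manila, Lagos, Minsk, Quito, Kigali, Lima, Porto, Vilnius, Riga, Perth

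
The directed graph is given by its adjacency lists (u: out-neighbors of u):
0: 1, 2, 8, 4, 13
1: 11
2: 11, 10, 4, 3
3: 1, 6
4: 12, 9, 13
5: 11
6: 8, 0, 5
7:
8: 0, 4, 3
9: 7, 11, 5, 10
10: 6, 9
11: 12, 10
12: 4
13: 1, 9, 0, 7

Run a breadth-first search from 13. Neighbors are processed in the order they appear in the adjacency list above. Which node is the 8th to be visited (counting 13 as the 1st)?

10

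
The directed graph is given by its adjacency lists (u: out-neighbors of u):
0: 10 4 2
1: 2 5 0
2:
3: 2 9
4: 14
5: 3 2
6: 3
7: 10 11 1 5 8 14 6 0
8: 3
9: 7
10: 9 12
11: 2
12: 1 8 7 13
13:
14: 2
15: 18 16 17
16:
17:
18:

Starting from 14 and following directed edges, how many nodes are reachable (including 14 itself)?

2

BFS from 14 visits: 14, 2
Reachable nodes: 2 of 19 total.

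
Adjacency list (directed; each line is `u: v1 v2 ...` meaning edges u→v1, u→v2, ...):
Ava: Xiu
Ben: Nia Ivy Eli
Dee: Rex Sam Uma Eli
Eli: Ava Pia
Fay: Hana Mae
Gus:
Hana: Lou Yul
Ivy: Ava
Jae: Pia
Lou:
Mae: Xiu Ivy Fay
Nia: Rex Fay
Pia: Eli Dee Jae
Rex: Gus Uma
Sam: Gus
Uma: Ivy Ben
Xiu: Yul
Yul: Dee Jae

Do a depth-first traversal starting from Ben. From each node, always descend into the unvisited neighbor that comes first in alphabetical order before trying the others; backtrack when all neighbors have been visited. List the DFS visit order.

Ben -> Eli -> Ava -> Xiu -> Yul -> Dee -> Rex -> Gus -> Uma -> Ivy -> Sam -> Jae -> Pia -> Nia -> Fay -> Hana -> Lou -> Mae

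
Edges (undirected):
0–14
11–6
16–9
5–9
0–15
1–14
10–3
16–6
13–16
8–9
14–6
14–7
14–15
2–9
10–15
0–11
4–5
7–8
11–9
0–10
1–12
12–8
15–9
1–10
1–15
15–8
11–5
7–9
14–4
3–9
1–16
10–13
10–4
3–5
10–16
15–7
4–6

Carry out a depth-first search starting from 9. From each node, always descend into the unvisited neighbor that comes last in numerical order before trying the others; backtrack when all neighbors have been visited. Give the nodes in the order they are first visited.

9, 16, 13, 10, 15, 14, 7, 8, 12, 1, 6, 11, 5, 4, 3, 0, 2

Visit 9
9 → 16
16 → 13
13 → 10
10 → 15
15 → 14
14 → 7
7 → 8
8 → 12
12 → 1
14 → 6
6 → 11
11 → 5
5 → 4
5 → 3
11 → 0
9 → 2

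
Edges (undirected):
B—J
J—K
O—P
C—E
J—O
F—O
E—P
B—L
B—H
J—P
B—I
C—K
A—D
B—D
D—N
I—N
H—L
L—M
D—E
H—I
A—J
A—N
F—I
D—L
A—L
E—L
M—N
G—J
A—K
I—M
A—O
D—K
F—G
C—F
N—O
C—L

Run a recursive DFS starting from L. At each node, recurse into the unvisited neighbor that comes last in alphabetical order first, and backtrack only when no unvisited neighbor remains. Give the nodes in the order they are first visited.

L → M → N → O → P → J → K → D → E → C → F → I → H → B → G → A

Visit L
L → M
M → N
N → O
O → P
P → J
J → K
K → D
D → E
E → C
C → F
F → I
I → H
H → B
F → G
D → A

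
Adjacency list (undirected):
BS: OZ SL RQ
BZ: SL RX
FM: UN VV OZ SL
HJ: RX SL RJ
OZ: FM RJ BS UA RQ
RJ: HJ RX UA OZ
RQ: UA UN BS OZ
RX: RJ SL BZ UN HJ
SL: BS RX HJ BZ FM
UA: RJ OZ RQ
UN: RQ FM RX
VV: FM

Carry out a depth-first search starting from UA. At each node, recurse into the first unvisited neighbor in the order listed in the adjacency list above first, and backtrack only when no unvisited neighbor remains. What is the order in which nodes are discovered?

UA, RJ, HJ, RX, SL, BS, OZ, FM, UN, RQ, VV, BZ

Visit UA
UA → RJ
RJ → HJ
HJ → RX
RX → SL
SL → BS
BS → OZ
OZ → FM
FM → UN
UN → RQ
FM → VV
SL → BZ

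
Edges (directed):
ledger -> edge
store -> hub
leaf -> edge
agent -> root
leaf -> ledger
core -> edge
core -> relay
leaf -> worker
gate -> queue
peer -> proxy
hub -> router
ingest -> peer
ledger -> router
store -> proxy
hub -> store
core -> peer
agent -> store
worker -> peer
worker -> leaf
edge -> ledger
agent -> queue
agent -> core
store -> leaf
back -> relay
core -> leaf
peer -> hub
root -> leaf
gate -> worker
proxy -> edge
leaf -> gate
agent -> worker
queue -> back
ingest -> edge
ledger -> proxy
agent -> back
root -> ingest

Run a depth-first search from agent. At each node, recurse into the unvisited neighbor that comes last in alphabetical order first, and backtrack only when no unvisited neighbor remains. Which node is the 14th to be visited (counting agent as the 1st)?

relay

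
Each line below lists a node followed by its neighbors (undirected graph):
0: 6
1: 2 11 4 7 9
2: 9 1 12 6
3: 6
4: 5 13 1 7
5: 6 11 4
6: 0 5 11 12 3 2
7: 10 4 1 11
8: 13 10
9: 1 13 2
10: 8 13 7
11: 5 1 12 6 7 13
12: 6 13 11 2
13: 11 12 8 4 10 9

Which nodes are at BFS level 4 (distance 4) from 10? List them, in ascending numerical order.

Level 0: 10
Level 1: 7, 8, 13
Level 2: 1, 4, 9, 11, 12
Level 3: 2, 5, 6
Level 4: 0, 3

0, 3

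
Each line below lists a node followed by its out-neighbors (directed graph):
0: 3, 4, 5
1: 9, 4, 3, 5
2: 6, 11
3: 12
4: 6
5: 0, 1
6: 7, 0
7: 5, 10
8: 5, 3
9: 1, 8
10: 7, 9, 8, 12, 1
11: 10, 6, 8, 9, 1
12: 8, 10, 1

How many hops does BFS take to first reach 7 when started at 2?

2

Level 0: 2
Level 1: 6, 11
Level 2: 0, 1, 7, 8, 9, 10
Level 3: 3, 4, 5, 12
7 first appears at level 2.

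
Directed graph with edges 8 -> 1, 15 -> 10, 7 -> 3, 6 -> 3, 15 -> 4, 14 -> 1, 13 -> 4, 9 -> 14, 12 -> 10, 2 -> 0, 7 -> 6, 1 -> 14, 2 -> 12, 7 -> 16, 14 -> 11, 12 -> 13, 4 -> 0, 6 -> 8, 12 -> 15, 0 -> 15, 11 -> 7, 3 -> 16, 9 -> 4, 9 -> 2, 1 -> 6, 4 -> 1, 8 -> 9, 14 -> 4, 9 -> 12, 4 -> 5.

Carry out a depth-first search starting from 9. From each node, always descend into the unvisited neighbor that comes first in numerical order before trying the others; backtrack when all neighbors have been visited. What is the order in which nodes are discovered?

Visit 9
9 → 2
2 → 0
0 → 15
15 → 4
4 → 1
1 → 6
6 → 3
3 → 16
6 → 8
1 → 14
14 → 11
11 → 7
4 → 5
15 → 10
2 → 12
12 → 13

9, 2, 0, 15, 4, 1, 6, 3, 16, 8, 14, 11, 7, 5, 10, 12, 13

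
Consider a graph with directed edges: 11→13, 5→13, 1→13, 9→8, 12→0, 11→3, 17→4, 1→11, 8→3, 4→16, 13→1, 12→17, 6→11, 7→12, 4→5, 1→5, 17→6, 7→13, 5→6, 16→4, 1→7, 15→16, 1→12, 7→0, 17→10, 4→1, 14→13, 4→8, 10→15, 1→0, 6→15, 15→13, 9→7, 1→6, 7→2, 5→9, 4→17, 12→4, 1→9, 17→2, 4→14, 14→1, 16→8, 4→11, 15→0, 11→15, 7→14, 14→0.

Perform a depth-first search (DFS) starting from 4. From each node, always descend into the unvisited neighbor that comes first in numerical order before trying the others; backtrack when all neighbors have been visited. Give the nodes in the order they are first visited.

Visit 4
4 → 1
1 → 0
1 → 5
5 → 6
6 → 11
11 → 3
11 → 13
11 → 15
15 → 16
16 → 8
5 → 9
9 → 7
7 → 2
7 → 12
12 → 17
17 → 10
7 → 14

4 → 1 → 0 → 5 → 6 → 11 → 3 → 13 → 15 → 16 → 8 → 9 → 7 → 2 → 12 → 17 → 10 → 14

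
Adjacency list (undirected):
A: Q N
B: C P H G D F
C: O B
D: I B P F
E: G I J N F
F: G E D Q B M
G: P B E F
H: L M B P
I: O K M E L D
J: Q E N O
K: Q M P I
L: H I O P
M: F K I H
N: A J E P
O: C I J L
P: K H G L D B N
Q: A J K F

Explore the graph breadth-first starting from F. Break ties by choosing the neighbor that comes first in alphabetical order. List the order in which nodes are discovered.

Visit F; enqueue B, D, E, G, M, Q → queue [B, D, E, G, M, Q]
Visit B; enqueue C, H, P → queue [D, E, G, M, Q, C, H, P]
Visit D; enqueue I → queue [E, G, M, Q, C, H, P, I]
Visit E; enqueue J, N → queue [G, M, Q, C, H, P, I, J, N]
Visit G → queue [M, Q, C, H, P, I, J, N]
Visit M; enqueue K → queue [Q, C, H, P, I, J, N, K]
Visit Q; enqueue A → queue [C, H, P, I, J, N, K, A]
Visit C; enqueue O → queue [H, P, I, J, N, K, A, O]
Visit H; enqueue L → queue [P, I, J, N, K, A, O, L]
Visit P → queue [I, J, N, K, A, O, L]
Visit I → queue [J, N, K, A, O, L]
Visit J → queue [N, K, A, O, L]
Visit N → queue [K, A, O, L]
Visit K → queue [A, O, L]
Visit A → queue [O, L]
Visit O → queue [L]
Visit L → queue []

F B D E G M Q C H P I J N K A O L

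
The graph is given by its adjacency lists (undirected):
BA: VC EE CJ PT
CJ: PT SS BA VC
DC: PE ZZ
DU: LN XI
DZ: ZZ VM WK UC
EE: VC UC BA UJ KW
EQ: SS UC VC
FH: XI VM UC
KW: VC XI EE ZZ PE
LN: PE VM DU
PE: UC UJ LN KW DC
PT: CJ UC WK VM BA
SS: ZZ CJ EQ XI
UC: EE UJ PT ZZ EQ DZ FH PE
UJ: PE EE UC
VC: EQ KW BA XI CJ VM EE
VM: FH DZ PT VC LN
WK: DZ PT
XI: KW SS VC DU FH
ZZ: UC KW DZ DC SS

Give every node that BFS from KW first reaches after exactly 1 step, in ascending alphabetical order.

EE, PE, VC, XI, ZZ

Level 0: KW
Level 1: EE, PE, VC, XI, ZZ
Level 2: BA, CJ, DC, DU, DZ, EQ, FH, LN, SS, UC, UJ, VM
Level 3: PT, WK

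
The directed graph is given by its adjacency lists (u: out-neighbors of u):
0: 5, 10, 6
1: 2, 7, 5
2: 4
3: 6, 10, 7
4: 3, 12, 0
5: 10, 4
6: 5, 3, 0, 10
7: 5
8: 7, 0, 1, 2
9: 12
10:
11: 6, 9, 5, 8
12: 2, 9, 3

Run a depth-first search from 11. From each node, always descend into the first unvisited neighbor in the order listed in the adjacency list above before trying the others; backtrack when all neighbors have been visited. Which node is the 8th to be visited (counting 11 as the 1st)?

Visit 11
11 → 6
6 → 5
5 → 10
5 → 4
4 → 3
3 → 7
4 → 12
12 → 2
12 → 9
4 → 0
11 → 8
8 → 1

Visit order: 11, 6, 5, 10, 4, 3, 7, 12, 2, 9, 0, 8, 1

12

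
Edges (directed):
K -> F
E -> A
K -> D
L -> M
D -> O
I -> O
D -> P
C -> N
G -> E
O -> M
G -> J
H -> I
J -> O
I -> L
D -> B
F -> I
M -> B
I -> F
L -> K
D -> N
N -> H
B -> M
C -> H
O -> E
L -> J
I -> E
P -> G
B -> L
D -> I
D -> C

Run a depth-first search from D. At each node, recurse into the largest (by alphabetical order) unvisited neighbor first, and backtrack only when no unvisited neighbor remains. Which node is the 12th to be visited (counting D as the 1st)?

Visit D
D → P
P → G
G → J
J → O
O → M
M → B
B → L
L → K
K → F
F → I
I → E
E → A
D → N
N → H
D → C

Visit order: D, P, G, J, O, M, B, L, K, F, I, E, A, N, H, C

E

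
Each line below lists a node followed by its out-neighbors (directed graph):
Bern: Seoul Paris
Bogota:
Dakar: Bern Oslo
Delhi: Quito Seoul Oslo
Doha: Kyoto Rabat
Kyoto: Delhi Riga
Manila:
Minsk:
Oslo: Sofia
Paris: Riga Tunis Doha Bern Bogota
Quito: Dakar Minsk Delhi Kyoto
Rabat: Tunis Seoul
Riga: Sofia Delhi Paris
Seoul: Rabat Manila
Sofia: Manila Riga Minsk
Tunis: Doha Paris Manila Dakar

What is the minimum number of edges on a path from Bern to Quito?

Level 0: Bern
Level 1: Paris, Seoul
Level 2: Bogota, Doha, Manila, Rabat, Riga, Tunis
Level 3: Dakar, Delhi, Kyoto, Sofia
Level 4: Minsk, Oslo, Quito
Quito first appears at level 4.

4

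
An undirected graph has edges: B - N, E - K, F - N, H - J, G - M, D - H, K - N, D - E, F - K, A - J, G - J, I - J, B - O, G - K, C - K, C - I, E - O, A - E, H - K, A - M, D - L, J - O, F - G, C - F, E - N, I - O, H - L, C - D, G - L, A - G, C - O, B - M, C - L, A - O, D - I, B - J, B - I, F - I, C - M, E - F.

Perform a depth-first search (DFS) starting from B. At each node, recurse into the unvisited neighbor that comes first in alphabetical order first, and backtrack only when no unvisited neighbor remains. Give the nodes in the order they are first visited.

Visit B
B → I
I → C
C → D
D → E
E → A
A → G
G → F
F → K
K → H
H → J
J → O
H → L
K → N
G → M

B, I, C, D, E, A, G, F, K, H, J, O, L, N, M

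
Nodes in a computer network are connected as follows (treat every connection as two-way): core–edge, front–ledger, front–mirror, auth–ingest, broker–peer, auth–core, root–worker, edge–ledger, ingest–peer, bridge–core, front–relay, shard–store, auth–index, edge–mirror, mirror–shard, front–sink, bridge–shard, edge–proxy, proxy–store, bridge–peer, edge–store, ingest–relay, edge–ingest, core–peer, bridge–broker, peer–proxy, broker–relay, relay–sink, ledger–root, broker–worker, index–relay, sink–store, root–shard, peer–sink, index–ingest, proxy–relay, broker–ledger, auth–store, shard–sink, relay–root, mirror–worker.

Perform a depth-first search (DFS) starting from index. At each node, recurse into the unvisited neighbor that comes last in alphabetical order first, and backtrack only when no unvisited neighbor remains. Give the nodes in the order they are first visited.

Visit index
index → relay
relay → sink
sink → store
store → shard
shard → root
root → worker
worker → mirror
mirror → front
front → ledger
ledger → edge
edge → proxy
proxy → peer
peer → ingest
ingest → auth
auth → core
core → bridge
bridge → broker

index → relay → sink → store → shard → root → worker → mirror → front → ledger → edge → proxy → peer → ingest → auth → core → bridge → broker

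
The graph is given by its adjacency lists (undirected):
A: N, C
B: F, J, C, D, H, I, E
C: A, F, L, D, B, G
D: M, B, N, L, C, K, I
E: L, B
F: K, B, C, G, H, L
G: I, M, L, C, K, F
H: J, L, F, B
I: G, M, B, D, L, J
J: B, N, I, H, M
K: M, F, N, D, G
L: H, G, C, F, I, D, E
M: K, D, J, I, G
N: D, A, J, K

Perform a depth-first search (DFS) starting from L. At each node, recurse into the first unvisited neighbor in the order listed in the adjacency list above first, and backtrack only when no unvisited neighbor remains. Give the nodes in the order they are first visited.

Visit L
L → H
H → J
J → B
B → F
F → K
K → M
M → D
D → N
N → A
A → C
C → G
G → I
B → E

L, H, J, B, F, K, M, D, N, A, C, G, I, E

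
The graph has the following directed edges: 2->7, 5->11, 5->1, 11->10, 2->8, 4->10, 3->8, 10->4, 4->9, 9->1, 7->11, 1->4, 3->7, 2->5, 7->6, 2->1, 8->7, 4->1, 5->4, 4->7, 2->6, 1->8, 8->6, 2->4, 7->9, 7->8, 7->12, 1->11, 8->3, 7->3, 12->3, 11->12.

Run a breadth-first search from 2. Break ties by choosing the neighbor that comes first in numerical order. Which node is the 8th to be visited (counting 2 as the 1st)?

11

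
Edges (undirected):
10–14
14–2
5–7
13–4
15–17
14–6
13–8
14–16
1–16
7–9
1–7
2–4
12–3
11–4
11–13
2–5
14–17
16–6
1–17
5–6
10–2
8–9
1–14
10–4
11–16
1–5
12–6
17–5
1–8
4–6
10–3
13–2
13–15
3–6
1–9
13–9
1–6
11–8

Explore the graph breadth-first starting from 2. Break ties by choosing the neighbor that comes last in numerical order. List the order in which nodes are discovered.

Visit 2; enqueue 14, 13, 10, 5, 4 → queue [14, 13, 10, 5, 4]
Visit 14; enqueue 17, 16, 6, 1 → queue [13, 10, 5, 4, 17, 16, 6, 1]
Visit 13; enqueue 15, 11, 9, 8 → queue [10, 5, 4, 17, 16, 6, 1, 15, 11, 9, 8]
Visit 10; enqueue 3 → queue [5, 4, 17, 16, 6, 1, 15, 11, 9, 8, 3]
Visit 5; enqueue 7 → queue [4, 17, 16, 6, 1, 15, 11, 9, 8, 3, 7]
Visit 4 → queue [17, 16, 6, 1, 15, 11, 9, 8, 3, 7]
Visit 17 → queue [16, 6, 1, 15, 11, 9, 8, 3, 7]
Visit 16 → queue [6, 1, 15, 11, 9, 8, 3, 7]
Visit 6; enqueue 12 → queue [1, 15, 11, 9, 8, 3, 7, 12]
Visit 1 → queue [15, 11, 9, 8, 3, 7, 12]
Visit 15 → queue [11, 9, 8, 3, 7, 12]
Visit 11 → queue [9, 8, 3, 7, 12]
Visit 9 → queue [8, 3, 7, 12]
Visit 8 → queue [3, 7, 12]
Visit 3 → queue [7, 12]
Visit 7 → queue [12]
Visit 12 → queue []

2 14 13 10 5 4 17 16 6 1 15 11 9 8 3 7 12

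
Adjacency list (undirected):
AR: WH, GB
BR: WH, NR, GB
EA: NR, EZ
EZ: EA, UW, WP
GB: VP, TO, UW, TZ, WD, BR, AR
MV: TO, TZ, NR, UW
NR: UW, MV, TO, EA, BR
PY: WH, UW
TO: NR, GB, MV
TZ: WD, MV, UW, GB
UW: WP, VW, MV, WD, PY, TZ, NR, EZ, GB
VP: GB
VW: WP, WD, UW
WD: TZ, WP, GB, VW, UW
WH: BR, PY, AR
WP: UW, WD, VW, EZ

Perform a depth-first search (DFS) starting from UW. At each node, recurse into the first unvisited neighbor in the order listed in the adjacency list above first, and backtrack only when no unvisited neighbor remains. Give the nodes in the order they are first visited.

UW, WP, WD, TZ, MV, TO, NR, EA, EZ, BR, WH, PY, AR, GB, VP, VW

Visit UW
UW → WP
WP → WD
WD → TZ
TZ → MV
MV → TO
TO → NR
NR → EA
EA → EZ
NR → BR
BR → WH
WH → PY
WH → AR
AR → GB
GB → VP
WD → VW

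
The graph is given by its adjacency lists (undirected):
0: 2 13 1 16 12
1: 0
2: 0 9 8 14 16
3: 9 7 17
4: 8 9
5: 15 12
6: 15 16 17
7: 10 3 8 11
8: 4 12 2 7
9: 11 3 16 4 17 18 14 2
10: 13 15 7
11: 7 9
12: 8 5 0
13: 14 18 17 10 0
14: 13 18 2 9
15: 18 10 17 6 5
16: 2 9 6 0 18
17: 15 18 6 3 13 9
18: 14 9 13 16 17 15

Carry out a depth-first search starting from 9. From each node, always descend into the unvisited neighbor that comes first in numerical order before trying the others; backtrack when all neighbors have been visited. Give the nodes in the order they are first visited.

9 → 2 → 0 → 1 → 12 → 5 → 15 → 6 → 16 → 18 → 13 → 10 → 7 → 3 → 17 → 8 → 4 → 11 → 14

Visit 9
9 → 2
2 → 0
0 → 1
0 → 12
12 → 5
5 → 15
15 → 6
6 → 16
16 → 18
18 → 13
13 → 10
10 → 7
7 → 3
3 → 17
7 → 8
8 → 4
7 → 11
13 → 14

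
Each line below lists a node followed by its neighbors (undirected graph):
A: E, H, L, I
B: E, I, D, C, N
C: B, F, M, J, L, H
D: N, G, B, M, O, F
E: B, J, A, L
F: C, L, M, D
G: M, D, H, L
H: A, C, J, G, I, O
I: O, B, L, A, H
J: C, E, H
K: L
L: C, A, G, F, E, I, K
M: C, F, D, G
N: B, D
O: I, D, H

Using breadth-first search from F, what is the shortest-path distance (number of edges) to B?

Level 0: F
Level 1: C, D, L, M
Level 2: A, B, E, G, H, I, J, K, N, O
B first appears at level 2.

2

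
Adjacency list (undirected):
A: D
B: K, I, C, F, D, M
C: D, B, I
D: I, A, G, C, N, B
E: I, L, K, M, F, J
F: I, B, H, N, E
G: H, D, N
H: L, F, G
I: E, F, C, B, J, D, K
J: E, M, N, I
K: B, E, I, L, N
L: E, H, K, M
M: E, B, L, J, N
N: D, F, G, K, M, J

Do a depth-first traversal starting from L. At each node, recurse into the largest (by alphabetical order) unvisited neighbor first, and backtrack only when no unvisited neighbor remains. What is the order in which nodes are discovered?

L -> M -> N -> K -> I -> J -> E -> F -> H -> G -> D -> C -> B -> A

Visit L
L → M
M → N
N → K
K → I
I → J
J → E
E → F
F → H
H → G
G → D
D → C
C → B
D → A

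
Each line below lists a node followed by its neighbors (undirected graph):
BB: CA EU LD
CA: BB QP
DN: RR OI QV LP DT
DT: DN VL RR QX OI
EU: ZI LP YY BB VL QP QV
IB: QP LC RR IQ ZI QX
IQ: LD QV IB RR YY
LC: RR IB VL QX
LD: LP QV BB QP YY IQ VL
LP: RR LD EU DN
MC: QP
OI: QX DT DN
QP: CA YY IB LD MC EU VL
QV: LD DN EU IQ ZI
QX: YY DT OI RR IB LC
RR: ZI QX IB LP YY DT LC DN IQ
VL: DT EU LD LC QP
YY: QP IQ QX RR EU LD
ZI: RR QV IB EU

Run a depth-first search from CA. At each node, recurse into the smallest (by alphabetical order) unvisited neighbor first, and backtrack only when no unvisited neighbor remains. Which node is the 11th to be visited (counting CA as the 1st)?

LD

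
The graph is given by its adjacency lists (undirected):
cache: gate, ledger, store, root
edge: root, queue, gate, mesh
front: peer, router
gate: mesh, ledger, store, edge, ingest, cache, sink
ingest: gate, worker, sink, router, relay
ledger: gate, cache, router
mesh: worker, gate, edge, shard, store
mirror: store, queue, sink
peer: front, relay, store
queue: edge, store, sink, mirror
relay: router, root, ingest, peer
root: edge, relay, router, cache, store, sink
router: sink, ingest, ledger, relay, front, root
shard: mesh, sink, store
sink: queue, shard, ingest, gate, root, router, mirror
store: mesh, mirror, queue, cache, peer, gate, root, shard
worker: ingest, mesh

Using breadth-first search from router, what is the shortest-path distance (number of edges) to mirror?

2

Level 0: router
Level 1: front, ingest, ledger, relay, root, sink
Level 2: cache, edge, gate, mirror, peer, queue, shard, store, worker
Level 3: mesh
mirror first appears at level 2.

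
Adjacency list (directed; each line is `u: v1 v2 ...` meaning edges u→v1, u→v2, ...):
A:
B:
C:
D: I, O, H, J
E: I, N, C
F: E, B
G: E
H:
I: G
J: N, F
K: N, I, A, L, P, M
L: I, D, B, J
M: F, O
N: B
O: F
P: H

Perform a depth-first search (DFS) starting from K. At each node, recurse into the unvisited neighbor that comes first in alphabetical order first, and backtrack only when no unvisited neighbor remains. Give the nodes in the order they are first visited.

Visit K
K → A
K → I
I → G
G → E
E → C
E → N
N → B
K → L
L → D
D → H
D → J
J → F
D → O
K → M
K → P

K -> A -> I -> G -> E -> C -> N -> B -> L -> D -> H -> J -> F -> O -> M -> P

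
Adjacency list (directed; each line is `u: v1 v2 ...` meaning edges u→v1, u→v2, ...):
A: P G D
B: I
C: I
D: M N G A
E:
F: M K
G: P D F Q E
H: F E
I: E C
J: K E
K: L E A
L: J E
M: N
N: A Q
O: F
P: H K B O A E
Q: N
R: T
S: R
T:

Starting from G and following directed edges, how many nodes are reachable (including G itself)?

BFS from G visits: G, Q, P, F, E, D, N, O, K, H, B, A, M, L, I, J, C
Reachable nodes: 17 of 20 total.

17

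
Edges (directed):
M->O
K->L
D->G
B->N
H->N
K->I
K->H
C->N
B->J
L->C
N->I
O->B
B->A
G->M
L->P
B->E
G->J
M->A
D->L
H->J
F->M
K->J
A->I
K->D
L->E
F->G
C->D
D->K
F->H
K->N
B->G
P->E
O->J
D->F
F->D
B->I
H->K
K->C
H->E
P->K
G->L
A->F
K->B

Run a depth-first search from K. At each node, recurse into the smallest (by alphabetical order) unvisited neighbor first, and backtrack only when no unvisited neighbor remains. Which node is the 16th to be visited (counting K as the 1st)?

H

Visit K
K → B
B → A
A → F
F → D
D → G
G → J
G → L
L → C
C → N
N → I
L → E
L → P
G → M
M → O
F → H

Visit order: K, B, A, F, D, G, J, L, C, N, I, E, P, M, O, H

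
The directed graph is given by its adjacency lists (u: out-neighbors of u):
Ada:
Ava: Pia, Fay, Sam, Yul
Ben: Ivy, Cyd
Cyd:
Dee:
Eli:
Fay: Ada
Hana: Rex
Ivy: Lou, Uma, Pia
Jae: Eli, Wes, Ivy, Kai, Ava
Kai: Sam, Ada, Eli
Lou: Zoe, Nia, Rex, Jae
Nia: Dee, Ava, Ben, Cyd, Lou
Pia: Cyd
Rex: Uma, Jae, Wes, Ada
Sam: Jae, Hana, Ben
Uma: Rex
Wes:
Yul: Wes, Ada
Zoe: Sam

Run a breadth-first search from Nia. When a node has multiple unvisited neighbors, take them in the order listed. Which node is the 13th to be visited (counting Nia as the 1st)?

Visit Nia; enqueue Dee, Ava, Ben, Cyd, Lou → queue [Dee, Ava, Ben, Cyd, Lou]
Visit Dee → queue [Ava, Ben, Cyd, Lou]
Visit Ava; enqueue Pia, Fay, Sam, Yul → queue [Ben, Cyd, Lou, Pia, Fay, Sam, Yul]
Visit Ben; enqueue Ivy → queue [Cyd, Lou, Pia, Fay, Sam, Yul, Ivy]
Visit Cyd → queue [Lou, Pia, Fay, Sam, Yul, Ivy]
Visit Lou; enqueue Zoe, Rex, Jae → queue [Pia, Fay, Sam, Yul, Ivy, Zoe, Rex, Jae]
Visit Pia → queue [Fay, Sam, Yul, Ivy, Zoe, Rex, Jae]
Visit Fay; enqueue Ada → queue [Sam, Yul, Ivy, Zoe, Rex, Jae, Ada]
Visit Sam; enqueue Hana → queue [Yul, Ivy, Zoe, Rex, Jae, Ada, Hana]
Visit Yul; enqueue Wes → queue [Ivy, Zoe, Rex, Jae, Ada, Hana, Wes]
Visit Ivy; enqueue Uma → queue [Zoe, Rex, Jae, Ada, Hana, Wes, Uma]
Visit Zoe → queue [Rex, Jae, Ada, Hana, Wes, Uma]
Visit Rex → queue [Jae, Ada, Hana, Wes, Uma]
Visit Jae; enqueue Eli, Kai → queue [Ada, Hana, Wes, Uma, Eli, Kai]
Visit Ada → queue [Hana, Wes, Uma, Eli, Kai]
Visit Hana → queue [Wes, Uma, Eli, Kai]
Visit Wes → queue [Uma, Eli, Kai]
Visit Uma → queue [Eli, Kai]
Visit Eli → queue [Kai]
Visit Kai → queue []

Visit order: Nia, Dee, Ava, Ben, Cyd, Lou, Pia, Fay, Sam, Yul, Ivy, Zoe, Rex, Jae, Ada, Hana, Wes, Uma, Eli, Kai

Rex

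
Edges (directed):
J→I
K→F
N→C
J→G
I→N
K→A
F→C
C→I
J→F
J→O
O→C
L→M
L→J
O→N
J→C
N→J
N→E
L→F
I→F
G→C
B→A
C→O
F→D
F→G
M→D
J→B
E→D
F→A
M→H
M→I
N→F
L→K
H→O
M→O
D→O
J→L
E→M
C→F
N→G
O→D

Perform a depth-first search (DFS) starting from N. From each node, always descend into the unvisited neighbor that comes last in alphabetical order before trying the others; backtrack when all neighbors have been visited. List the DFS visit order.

Visit N
N → J
J → O
O → D
O → C
C → I
I → F
F → G
F → A
J → L
L → M
M → H
L → K
J → B
N → E

N, J, O, D, C, I, F, G, A, L, M, H, K, B, E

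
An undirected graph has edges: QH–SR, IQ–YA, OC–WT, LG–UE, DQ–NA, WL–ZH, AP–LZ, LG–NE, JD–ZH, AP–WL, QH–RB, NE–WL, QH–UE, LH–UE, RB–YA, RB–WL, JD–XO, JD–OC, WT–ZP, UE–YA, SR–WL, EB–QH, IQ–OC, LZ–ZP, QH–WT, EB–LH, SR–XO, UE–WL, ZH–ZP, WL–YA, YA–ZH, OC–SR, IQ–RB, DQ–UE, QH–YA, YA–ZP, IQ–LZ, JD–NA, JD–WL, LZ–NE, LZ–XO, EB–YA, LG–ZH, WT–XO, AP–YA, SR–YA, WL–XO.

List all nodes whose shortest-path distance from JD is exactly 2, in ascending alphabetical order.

Level 0: JD
Level 1: NA, OC, WL, XO, ZH
Level 2: AP, DQ, IQ, LG, LZ, NE, RB, SR, UE, WT, YA, ZP
Level 3: EB, LH, QH

AP, DQ, IQ, LG, LZ, NE, RB, SR, UE, WT, YA, ZP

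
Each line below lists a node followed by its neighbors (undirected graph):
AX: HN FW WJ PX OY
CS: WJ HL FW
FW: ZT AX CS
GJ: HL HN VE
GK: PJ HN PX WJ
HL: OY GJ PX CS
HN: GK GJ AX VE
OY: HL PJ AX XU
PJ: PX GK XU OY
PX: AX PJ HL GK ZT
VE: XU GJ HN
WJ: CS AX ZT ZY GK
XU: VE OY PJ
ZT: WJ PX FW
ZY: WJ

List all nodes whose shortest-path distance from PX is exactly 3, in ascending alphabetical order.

VE, ZY

Level 0: PX
Level 1: AX, GK, HL, PJ, ZT
Level 2: CS, FW, GJ, HN, OY, WJ, XU
Level 3: VE, ZY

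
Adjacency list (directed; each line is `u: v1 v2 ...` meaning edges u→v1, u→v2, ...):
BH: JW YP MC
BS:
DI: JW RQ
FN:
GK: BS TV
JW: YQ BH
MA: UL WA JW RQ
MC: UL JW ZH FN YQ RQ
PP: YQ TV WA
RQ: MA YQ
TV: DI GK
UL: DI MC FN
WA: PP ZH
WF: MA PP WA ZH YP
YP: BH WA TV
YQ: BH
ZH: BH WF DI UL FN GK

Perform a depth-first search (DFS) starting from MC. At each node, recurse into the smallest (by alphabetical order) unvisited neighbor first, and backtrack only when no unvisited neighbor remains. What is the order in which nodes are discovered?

MC, FN, JW, BH, YP, TV, DI, RQ, MA, UL, WA, PP, YQ, ZH, GK, BS, WF

Visit MC
MC → FN
MC → JW
JW → BH
BH → YP
YP → TV
TV → DI
DI → RQ
RQ → MA
MA → UL
MA → WA
WA → PP
PP → YQ
WA → ZH
ZH → GK
GK → BS
ZH → WF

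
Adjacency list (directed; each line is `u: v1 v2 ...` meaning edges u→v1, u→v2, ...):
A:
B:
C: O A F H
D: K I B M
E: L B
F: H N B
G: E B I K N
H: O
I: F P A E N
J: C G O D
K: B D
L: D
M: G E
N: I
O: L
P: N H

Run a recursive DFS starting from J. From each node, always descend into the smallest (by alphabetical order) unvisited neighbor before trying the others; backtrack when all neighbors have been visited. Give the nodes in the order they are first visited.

J -> C -> A -> F -> B -> H -> O -> L -> D -> I -> E -> N -> P -> K -> M -> G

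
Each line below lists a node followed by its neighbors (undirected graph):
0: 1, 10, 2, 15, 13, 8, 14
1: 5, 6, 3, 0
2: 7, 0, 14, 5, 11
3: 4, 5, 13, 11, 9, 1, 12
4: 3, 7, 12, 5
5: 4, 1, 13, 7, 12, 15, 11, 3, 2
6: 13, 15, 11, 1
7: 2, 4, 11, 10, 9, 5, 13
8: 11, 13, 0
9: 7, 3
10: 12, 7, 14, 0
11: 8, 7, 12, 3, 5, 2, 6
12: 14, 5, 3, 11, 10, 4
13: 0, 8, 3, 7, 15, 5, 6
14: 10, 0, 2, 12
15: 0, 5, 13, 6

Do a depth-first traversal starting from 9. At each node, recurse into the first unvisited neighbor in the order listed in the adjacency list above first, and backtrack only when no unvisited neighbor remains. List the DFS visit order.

9, 7, 2, 0, 1, 5, 4, 3, 13, 8, 11, 12, 14, 10, 6, 15

Visit 9
9 → 7
7 → 2
2 → 0
0 → 1
1 → 5
5 → 4
4 → 3
3 → 13
13 → 8
8 → 11
11 → 12
12 → 14
14 → 10
11 → 6
6 → 15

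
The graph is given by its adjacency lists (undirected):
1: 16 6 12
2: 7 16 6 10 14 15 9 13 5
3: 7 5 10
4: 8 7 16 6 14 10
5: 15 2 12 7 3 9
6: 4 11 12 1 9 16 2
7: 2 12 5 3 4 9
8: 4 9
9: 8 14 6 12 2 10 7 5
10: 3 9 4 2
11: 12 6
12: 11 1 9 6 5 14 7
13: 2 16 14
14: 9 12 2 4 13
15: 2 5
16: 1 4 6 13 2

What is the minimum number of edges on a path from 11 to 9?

Level 0: 11
Level 1: 6, 12
Level 2: 1, 2, 4, 5, 7, 9, 14, 16
Level 3: 3, 8, 10, 13, 15
9 first appears at level 2.

2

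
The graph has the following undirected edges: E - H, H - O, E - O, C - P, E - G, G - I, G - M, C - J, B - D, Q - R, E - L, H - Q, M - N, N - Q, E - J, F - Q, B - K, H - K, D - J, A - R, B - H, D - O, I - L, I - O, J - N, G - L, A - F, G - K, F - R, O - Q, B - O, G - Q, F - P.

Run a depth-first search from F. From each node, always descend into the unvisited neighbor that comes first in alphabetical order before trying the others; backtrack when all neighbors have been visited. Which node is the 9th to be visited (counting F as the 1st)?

Visit F
F → A
A → R
R → Q
Q → G
G → E
E → H
H → B
B → D
D → J
J → C
C → P
J → N
N → M
D → O
O → I
I → L
B → K

Visit order: F, A, R, Q, G, E, H, B, D, J, C, P, N, M, O, I, L, K

D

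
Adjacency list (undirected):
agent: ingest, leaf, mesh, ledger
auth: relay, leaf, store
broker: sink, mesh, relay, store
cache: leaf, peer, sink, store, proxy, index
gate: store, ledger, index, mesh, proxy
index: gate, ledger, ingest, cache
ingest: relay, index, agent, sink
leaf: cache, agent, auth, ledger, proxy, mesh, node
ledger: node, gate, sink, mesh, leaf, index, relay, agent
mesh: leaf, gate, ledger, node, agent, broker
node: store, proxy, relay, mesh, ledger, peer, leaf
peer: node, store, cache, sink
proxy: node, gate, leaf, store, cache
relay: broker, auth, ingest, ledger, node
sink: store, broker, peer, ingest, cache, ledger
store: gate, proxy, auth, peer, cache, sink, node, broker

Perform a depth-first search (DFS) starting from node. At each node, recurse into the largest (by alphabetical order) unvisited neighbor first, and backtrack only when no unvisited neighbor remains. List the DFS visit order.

Visit node
node → store
store → sink
sink → peer
peer → cache
cache → proxy
proxy → leaf
leaf → mesh
mesh → ledger
ledger → relay
relay → ingest
ingest → index
index → gate
ingest → agent
relay → broker
relay → auth

node store sink peer cache proxy leaf mesh ledger relay ingest index gate agent broker auth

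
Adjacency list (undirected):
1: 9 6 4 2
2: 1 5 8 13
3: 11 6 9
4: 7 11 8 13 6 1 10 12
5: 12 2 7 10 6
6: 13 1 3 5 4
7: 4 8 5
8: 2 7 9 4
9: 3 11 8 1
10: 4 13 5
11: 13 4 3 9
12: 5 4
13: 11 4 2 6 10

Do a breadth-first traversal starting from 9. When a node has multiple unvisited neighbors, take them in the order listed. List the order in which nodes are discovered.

9 3 11 8 1 6 13 4 2 7 5 10 12

Visit 9; enqueue 3, 11, 8, 1 → queue [3, 11, 8, 1]
Visit 3; enqueue 6 → queue [11, 8, 1, 6]
Visit 11; enqueue 13, 4 → queue [8, 1, 6, 13, 4]
Visit 8; enqueue 2, 7 → queue [1, 6, 13, 4, 2, 7]
Visit 1 → queue [6, 13, 4, 2, 7]
Visit 6; enqueue 5 → queue [13, 4, 2, 7, 5]
Visit 13; enqueue 10 → queue [4, 2, 7, 5, 10]
Visit 4; enqueue 12 → queue [2, 7, 5, 10, 12]
Visit 2 → queue [7, 5, 10, 12]
Visit 7 → queue [5, 10, 12]
Visit 5 → queue [10, 12]
Visit 10 → queue [12]
Visit 12 → queue []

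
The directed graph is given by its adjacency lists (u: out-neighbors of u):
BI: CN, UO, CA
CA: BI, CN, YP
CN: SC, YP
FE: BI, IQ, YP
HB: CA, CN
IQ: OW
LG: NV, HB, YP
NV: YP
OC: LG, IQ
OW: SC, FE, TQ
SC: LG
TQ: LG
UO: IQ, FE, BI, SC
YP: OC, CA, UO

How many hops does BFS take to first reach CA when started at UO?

2

Level 0: UO
Level 1: BI, FE, IQ, SC
Level 2: CA, CN, LG, OW, YP
Level 3: HB, NV, OC, TQ
CA first appears at level 2.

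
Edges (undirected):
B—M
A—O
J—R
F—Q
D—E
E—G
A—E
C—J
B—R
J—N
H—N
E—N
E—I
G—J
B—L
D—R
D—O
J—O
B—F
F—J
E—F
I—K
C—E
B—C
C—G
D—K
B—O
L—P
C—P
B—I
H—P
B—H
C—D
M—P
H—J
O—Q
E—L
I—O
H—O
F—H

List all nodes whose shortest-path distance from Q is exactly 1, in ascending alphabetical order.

F, O

Level 0: Q
Level 1: F, O
Level 2: A, B, D, E, H, I, J
Level 3: C, G, K, L, M, N, P, R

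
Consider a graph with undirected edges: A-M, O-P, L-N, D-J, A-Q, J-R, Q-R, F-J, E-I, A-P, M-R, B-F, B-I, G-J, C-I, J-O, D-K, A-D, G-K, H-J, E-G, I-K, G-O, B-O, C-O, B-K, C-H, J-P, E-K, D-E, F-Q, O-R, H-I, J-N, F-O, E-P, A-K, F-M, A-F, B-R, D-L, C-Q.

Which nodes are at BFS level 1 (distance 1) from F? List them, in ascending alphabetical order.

A, B, J, M, O, Q

Level 0: F
Level 1: A, B, J, M, O, Q
Level 2: C, D, G, H, I, K, N, P, R
Level 3: E, L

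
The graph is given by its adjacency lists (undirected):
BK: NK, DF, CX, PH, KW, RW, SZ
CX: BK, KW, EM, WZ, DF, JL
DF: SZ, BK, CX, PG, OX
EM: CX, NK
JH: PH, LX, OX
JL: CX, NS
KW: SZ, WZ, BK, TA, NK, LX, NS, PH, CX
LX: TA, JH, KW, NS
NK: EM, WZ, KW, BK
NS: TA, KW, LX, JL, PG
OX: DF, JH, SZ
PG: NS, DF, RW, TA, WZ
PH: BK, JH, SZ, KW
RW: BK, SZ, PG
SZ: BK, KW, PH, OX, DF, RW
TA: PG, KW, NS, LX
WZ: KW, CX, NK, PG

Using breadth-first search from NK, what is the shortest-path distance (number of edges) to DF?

2

Level 0: NK
Level 1: BK, EM, KW, WZ
Level 2: CX, DF, LX, NS, PG, PH, RW, SZ, TA
Level 3: JH, JL, OX
DF first appears at level 2.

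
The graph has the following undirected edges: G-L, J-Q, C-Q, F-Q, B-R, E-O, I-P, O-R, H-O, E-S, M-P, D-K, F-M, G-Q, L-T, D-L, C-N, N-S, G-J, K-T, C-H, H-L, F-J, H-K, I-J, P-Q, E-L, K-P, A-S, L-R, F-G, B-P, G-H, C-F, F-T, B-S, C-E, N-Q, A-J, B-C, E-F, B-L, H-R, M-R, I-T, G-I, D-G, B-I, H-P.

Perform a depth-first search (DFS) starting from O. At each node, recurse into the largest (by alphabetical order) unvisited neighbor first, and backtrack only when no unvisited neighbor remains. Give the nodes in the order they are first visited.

O, R, M, P, Q, N, S, E, L, T, K, H, G, J, I, B, C, F, A, D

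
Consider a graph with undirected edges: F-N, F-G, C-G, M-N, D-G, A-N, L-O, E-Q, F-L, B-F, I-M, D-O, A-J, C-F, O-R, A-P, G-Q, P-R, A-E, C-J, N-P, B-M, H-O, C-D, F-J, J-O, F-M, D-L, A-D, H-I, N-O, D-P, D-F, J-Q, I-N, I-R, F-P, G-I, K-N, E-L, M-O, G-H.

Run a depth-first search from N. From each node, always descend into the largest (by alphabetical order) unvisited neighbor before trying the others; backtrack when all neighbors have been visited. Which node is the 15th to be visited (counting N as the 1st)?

D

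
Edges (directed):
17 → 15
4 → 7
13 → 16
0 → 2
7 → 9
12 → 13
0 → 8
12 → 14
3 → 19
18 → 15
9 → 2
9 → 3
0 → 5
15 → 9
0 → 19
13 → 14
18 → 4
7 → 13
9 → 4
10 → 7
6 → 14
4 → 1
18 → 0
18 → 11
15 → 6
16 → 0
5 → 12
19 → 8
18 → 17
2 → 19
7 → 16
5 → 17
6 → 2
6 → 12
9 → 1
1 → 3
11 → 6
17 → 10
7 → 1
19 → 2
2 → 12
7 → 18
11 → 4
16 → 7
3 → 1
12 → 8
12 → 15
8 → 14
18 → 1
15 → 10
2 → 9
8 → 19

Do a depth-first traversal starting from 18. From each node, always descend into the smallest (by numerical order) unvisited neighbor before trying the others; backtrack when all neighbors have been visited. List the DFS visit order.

18 0 2 9 1 3 19 8 14 4 7 13 16 12 15 6 10 5 17 11

Visit 18
18 → 0
0 → 2
2 → 9
9 → 1
1 → 3
3 → 19
19 → 8
8 → 14
9 → 4
4 → 7
7 → 13
13 → 16
2 → 12
12 → 15
15 → 6
15 → 10
0 → 5
5 → 17
18 → 11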